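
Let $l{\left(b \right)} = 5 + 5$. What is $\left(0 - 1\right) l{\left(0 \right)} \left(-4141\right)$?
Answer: $41410$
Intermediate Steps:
$l{\left(b \right)} = 10$
$\left(0 - 1\right) l{\left(0 \right)} \left(-4141\right) = \left(0 - 1\right) 10 \left(-4141\right) = \left(-1\right) 10 \left(-4141\right) = \left(-10\right) \left(-4141\right) = 41410$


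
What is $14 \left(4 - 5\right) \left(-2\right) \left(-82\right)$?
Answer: $-2296$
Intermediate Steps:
$14 \left(4 - 5\right) \left(-2\right) \left(-82\right) = 14 \left(\left(-1\right) \left(-2\right)\right) \left(-82\right) = 14 \cdot 2 \left(-82\right) = 28 \left(-82\right) = -2296$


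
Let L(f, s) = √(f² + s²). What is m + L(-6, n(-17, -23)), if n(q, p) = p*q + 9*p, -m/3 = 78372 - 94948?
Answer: 49728 + 2*√8473 ≈ 49912.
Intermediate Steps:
m = 49728 (m = -3*(78372 - 94948) = -3*(-16576) = 49728)
n(q, p) = 9*p + p*q
m + L(-6, n(-17, -23)) = 49728 + √((-6)² + (-23*(9 - 17))²) = 49728 + √(36 + (-23*(-8))²) = 49728 + √(36 + 184²) = 49728 + √(36 + 33856) = 49728 + √33892 = 49728 + 2*√8473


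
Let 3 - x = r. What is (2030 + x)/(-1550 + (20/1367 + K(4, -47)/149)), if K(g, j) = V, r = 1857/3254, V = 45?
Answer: -269412522515/205421216074 ≈ -1.3115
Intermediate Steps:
r = 1857/3254 (r = 1857*(1/3254) = 1857/3254 ≈ 0.57068)
K(g, j) = 45
x = 7905/3254 (x = 3 - 1*1857/3254 = 3 - 1857/3254 = 7905/3254 ≈ 2.4293)
(2030 + x)/(-1550 + (20/1367 + K(4, -47)/149)) = (2030 + 7905/3254)/(-1550 + (20/1367 + 45/149)) = 6613525/(3254*(-1550 + (20*(1/1367) + 45*(1/149)))) = 6613525/(3254*(-1550 + (20/1367 + 45/149))) = 6613525/(3254*(-1550 + 64495/203683)) = 6613525/(3254*(-315644155/203683)) = (6613525/3254)*(-203683/315644155) = -269412522515/205421216074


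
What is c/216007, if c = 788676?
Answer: 788676/216007 ≈ 3.6512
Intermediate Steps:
c/216007 = 788676/216007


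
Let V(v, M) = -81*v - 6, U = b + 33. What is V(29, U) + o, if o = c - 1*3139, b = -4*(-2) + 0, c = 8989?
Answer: 3495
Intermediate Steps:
b = 8 (b = 8 + 0 = 8)
U = 41 (U = 8 + 33 = 41)
o = 5850 (o = 8989 - 1*3139 = 8989 - 3139 = 5850)
V(v, M) = -6 - 81*v
V(29, U) + o = (-6 - 81*29) + 5850 = (-6 - 2349) + 5850 = -2355 + 5850 = 3495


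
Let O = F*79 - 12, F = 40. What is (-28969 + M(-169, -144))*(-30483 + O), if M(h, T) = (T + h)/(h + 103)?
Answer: 4750427885/6 ≈ 7.9174e+8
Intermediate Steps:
M(h, T) = (T + h)/(103 + h)
O = 3148 (O = 40*79 - 12 = 3160 - 12 = 3148)
(-28969 + M(-169, -144))*(-30483 + O) = (-28969 + (-144 - 169)/(103 - 169))*(-30483 + 3148) = (-28969 - 313/(-66))*(-27335) = (-28969 - 1/66*(-313))*(-27335) = (-28969 + 313/66)*(-27335) = -1911641/66*(-27335) = 4750427885/6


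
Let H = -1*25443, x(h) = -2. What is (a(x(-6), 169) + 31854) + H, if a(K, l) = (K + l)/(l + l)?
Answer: 2167085/338 ≈ 6411.5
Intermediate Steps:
a(K, l) = (K + l)/(2*l) (a(K, l) = (K + l)/((2*l)) = (K + l)*(1/(2*l)) = (K + l)/(2*l))
H = -25443
(a(x(-6), 169) + 31854) + H = ((½)*(-2 + 169)/169 + 31854) - 25443 = ((½)*(1/169)*167 + 31854) - 25443 = (167/338 + 31854) - 25443 = 10766819/338 - 25443 = 2167085/338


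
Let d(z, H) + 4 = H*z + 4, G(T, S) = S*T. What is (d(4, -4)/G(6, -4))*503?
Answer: 1006/3 ≈ 335.33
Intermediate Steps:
d(z, H) = H*z (d(z, H) = -4 + (H*z + 4) = -4 + (4 + H*z) = H*z)
(d(4, -4)/G(6, -4))*503 = ((-4*4)/((-4*6)))*503 = -16/(-24)*503 = -16*(-1/24)*503 = (2/3)*503 = 1006/3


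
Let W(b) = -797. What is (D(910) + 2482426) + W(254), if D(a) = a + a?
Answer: 2483449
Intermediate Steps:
D(a) = 2*a
(D(910) + 2482426) + W(254) = (2*910 + 2482426) - 797 = (1820 + 2482426) - 797 = 2484246 - 797 = 2483449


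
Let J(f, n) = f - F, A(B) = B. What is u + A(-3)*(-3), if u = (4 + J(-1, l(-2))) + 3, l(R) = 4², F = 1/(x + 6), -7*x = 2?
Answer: 593/40 ≈ 14.825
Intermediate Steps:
x = -2/7 (x = -⅐*2 = -2/7 ≈ -0.28571)
F = 7/40 (F = 1/(-2/7 + 6) = 1/(40/7) = 7/40 ≈ 0.17500)
l(R) = 16
J(f, n) = -7/40 + f (J(f, n) = f - 1*7/40 = f - 7/40 = -7/40 + f)
u = 233/40 (u = (4 + (-7/40 - 1)) + 3 = (4 - 47/40) + 3 = 113/40 + 3 = 233/40 ≈ 5.8250)
u + A(-3)*(-3) = 233/40 - 3*(-3) = 233/40 + 9 = 593/40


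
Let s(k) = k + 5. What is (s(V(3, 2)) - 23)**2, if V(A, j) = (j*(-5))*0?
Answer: 324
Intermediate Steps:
V(A, j) = 0 (V(A, j) = -5*j*0 = 0)
s(k) = 5 + k
(s(V(3, 2)) - 23)**2 = ((5 + 0) - 23)**2 = (5 - 23)**2 = (-18)**2 = 324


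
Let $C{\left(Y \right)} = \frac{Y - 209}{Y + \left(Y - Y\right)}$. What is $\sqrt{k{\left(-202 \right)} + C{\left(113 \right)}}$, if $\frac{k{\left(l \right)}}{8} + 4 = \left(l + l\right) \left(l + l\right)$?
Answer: $\frac{48 \sqrt{7236294}}{113} \approx 1142.7$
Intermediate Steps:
$C{\left(Y \right)} = \frac{-209 + Y}{Y}$ ($C{\left(Y \right)} = \frac{-209 + Y}{Y + 0} = \frac{-209 + Y}{Y}$)
$k{\left(l \right)} = -32 + 32 l^{2}$ ($k{\left(l \right)} = -32 + 8 \left(l + l\right) \left(l + l\right) = -32 + 8 \cdot 2 l 2 l = -32 + 8 \cdot 4 l^{2} = -32 + 32 l^{2}$)
$\sqrt{k{\left(-202 \right)} + C{\left(113 \right)}} = \sqrt{\left(-32 + 32 \left(-202\right)^{2}\right) + \frac{-209 + 113}{113}} = \sqrt{\left(-32 + 32 \cdot 40804\right) + \frac{1}{113} \left(-96\right)} = \sqrt{\left(-32 + 1305728\right) - \frac{96}{113}} = \sqrt{1305696 - \frac{96}{113}} = \sqrt{\frac{147543552}{113}} = \frac{48 \sqrt{7236294}}{113}$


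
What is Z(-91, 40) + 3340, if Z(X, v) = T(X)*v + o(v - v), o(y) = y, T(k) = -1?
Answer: 3300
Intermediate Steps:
Z(X, v) = -v (Z(X, v) = -v + (v - v) = -v + 0 = -v)
Z(-91, 40) + 3340 = -1*40 + 3340 = -40 + 3340 = 3300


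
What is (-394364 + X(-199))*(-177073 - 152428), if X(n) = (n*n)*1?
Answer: 116894763263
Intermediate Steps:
X(n) = n**2 (X(n) = n**2*1 = n**2)
(-394364 + X(-199))*(-177073 - 152428) = (-394364 + (-199)**2)*(-177073 - 152428) = (-394364 + 39601)*(-329501) = -354763*(-329501) = 116894763263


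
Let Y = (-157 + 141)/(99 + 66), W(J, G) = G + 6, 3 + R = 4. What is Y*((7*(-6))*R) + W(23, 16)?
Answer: 1434/55 ≈ 26.073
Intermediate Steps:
R = 1 (R = -3 + 4 = 1)
W(J, G) = 6 + G
Y = -16/165 ≈ -0.096970
Y*((7*(-6))*R) + W(23, 16) = -16*7*(-6)/165 + (6 + 16) = -(-224)/55 + 22 = -16/165*(-42) + 22 = 224/55 + 22 = 1434/55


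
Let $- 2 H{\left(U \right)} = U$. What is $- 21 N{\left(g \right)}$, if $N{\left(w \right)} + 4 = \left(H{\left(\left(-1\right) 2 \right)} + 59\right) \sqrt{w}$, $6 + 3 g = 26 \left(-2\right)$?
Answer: $84 - 420 i \sqrt{174} \approx 84.0 - 5540.2 i$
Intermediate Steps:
$H{\left(U \right)} = - \frac{U}{2}$
$g = - \frac{58}{3}$ ($g = -2 + \frac{26 \left(-2\right)}{3} = -2 + \frac{1}{3} \left(-52\right) = -2 - \frac{52}{3} = - \frac{58}{3} \approx -19.333$)
$N{\left(w \right)} = -4 + 60 \sqrt{w}$ ($N{\left(w \right)} = -4 + \left(- \frac{\left(-1\right) 2}{2} + 59\right) \sqrt{w} = -4 + \left(\left(- \frac{1}{2}\right) \left(-2\right) + 59\right) \sqrt{w} = -4 + \left(1 + 59\right) \sqrt{w} = -4 + 60 \sqrt{w}$)
$- 21 N{\left(g \right)} = - 21 \left(-4 + 60 \sqrt{- \frac{58}{3}}\right) = - 21 \left(-4 + 60 \frac{i \sqrt{174}}{3}\right) = - 21 \left(-4 + 20 i \sqrt{174}\right) = 84 - 420 i \sqrt{174}$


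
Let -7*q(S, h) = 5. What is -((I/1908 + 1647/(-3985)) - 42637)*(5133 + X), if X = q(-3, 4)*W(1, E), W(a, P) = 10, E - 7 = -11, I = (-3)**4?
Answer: 3483735966229/15940 ≈ 2.1855e+8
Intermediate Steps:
I = 81
q(S, h) = -5/7 (q(S, h) = -1/7*5 = -5/7)
E = -4 (E = 7 - 11 = -4)
X = -50/7 (X = -5/7*10 = -50/7 ≈ -7.1429)
-((I/1908 + 1647/(-3985)) - 42637)*(5133 + X) = -((81/1908 + 1647/(-3985)) - 42637)*(5133 - 50/7) = -((81*(1/1908) + 1647*(-1/3985)) - 42637)*35881/7 = -((9/212 - 1647/3985) - 42637)*35881/7 = -(-313299/844820 - 42637)*35881/7 = -(-36020903639)*35881/(844820*7) = -1*(-3483735966229/15940) = 3483735966229/15940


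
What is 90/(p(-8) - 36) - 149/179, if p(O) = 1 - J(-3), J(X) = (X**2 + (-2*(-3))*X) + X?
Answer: -19537/4117 ≈ -4.7454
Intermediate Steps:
J(X) = X**2 + 7*X (J(X) = (X**2 + 6*X) + X = X**2 + 7*X)
p(O) = 13 (p(O) = 1 - (-3)*(7 - 3) = 1 - (-3)*4 = 1 - 1*(-12) = 1 + 12 = 13)
90/(p(-8) - 36) - 149/179 = 90/(13 - 36) - 149/179 = 90/(-23) - 149*1/179 = 90*(-1/23) - 149/179 = -90/23 - 149/179 = -19537/4117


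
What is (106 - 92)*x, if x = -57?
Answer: -798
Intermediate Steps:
(106 - 92)*x = (106 - 92)*(-57) = 14*(-57) = -798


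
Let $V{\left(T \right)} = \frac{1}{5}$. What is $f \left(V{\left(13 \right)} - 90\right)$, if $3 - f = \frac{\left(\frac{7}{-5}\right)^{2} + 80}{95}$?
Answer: $- \frac{2279124}{11875} \approx -191.93$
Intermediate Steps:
$V{\left(T \right)} = \frac{1}{5}$
$f = \frac{5076}{2375}$ ($f = 3 - \frac{\left(\frac{7}{-5}\right)^{2} + 80}{95} = 3 - \left(\left(7 \left(- \frac{1}{5}\right)\right)^{2} + 80\right) \frac{1}{95} = 3 - \left(\left(- \frac{7}{5}\right)^{2} + 80\right) \frac{1}{95} = 3 - \left(\frac{49}{25} + 80\right) \frac{1}{95} = 3 - \frac{2049}{25} \cdot \frac{1}{95} = 3 - \frac{2049}{2375} = \frac{5076}{2375} \approx 2.1373$)
$f \left(V{\left(13 \right)} - 90\right) = \frac{5076 \left(\frac{1}{5} - 90\right)}{2375} = \frac{5076}{2375} \left(- \frac{449}{5}\right) = - \frac{2279124}{11875}$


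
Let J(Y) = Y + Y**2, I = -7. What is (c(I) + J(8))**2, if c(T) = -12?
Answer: 3600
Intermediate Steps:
(c(I) + J(8))**2 = (-12 + 8*(1 + 8))**2 = (-12 + 8*9)**2 = (-12 + 72)**2 = 60**2 = 3600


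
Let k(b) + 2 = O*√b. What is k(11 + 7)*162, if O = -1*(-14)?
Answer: -324 + 6804*√2 ≈ 9298.3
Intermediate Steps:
O = 14
k(b) = -2 + 14*√b
k(11 + 7)*162 = (-2 + 14*√(11 + 7))*162 = (-2 + 14*√18)*162 = (-2 + 14*(3*√2))*162 = (-2 + 42*√2)*162 = -324 + 6804*√2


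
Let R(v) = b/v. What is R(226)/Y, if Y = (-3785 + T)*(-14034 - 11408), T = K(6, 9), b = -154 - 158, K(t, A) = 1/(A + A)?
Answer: -1404/97933598017 ≈ -1.4336e-8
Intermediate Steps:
K(t, A) = 1/(2*A)
b = -312
T = 1/18 (T = (½)/9 = (½)*(⅑) = 1/18 ≈ 0.055556)
R(v) = -312/v
Y = 866669009/9 (Y = (-3785 + 1/18)*(-14034 - 11408) = -68129/18*(-25442) = 866669009/9 ≈ 9.6297e+7)
R(226)/Y = (-312/226)/(866669009/9) = -312*1/226*(9/866669009) = -156/113*9/866669009 = -1404/97933598017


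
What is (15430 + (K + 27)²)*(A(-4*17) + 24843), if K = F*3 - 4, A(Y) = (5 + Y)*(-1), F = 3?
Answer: 409803324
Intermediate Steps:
A(Y) = -5 - Y
K = 5 (K = 3*3 - 4 = 9 - 4 = 5)
(15430 + (K + 27)²)*(A(-4*17) + 24843) = (15430 + (5 + 27)²)*((-5 - (-4)*17) + 24843) = (15430 + 32²)*((-5 - 1*(-68)) + 24843) = (15430 + 1024)*((-5 + 68) + 24843) = 16454*(63 + 24843) = 16454*24906 = 409803324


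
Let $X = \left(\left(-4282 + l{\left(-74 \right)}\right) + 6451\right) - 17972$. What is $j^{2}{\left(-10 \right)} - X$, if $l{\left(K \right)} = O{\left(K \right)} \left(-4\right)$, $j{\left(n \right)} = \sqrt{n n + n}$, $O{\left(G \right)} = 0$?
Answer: $15893$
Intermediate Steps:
$j{\left(n \right)} = \sqrt{n + n^{2}}$ ($j{\left(n \right)} = \sqrt{n^{2} + n} = \sqrt{n + n^{2}}$)
$l{\left(K \right)} = 0$ ($l{\left(K \right)} = 0 \left(-4\right) = 0$)
$X = -15803$ ($X = \left(\left(-4282 + 0\right) + 6451\right) - 17972 = \left(-4282 + 6451\right) - 17972 = 2169 - 17972 = -15803$)
$j^{2}{\left(-10 \right)} - X = \left(\sqrt{- 10 \left(1 - 10\right)}\right)^{2} - -15803 = \left(\sqrt{\left(-10\right) \left(-9\right)}\right)^{2} + 15803 = \left(\sqrt{90}\right)^{2} + 15803 = \left(3 \sqrt{10}\right)^{2} + 15803 = 90 + 15803 = 15893$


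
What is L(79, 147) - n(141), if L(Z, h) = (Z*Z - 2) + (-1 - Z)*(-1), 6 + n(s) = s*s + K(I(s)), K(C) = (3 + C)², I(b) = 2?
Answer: -13581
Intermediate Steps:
n(s) = 19 + s² (n(s) = -6 + (s*s + (3 + 2)²) = -6 + (s² + 5²) = -6 + (s² + 25) = -6 + (25 + s²) = 19 + s²)
L(Z, h) = -1 + Z + Z² (L(Z, h) = (Z² - 2) + (1 + Z) = (-2 + Z²) + (1 + Z) = -1 + Z + Z²)
L(79, 147) - n(141) = (-1 + 79 + 79²) - (19 + 141²) = (-1 + 79 + 6241) - (19 + 19881) = 6319 - 1*19900 = 6319 - 19900 = -13581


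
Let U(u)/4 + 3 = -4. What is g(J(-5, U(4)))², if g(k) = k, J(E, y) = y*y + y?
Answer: 571536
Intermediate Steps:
U(u) = -28 (U(u) = -12 + 4*(-4) = -12 - 16 = -28)
J(E, y) = y + y² (J(E, y) = y² + y = y + y²)
g(J(-5, U(4)))² = (-28*(1 - 28))² = (-28*(-27))² = 756² = 571536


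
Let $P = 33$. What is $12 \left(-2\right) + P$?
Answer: $9$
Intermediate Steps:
$12 \left(-2\right) + P = 12 \left(-2\right) + 33 = -24 + 33 = 9$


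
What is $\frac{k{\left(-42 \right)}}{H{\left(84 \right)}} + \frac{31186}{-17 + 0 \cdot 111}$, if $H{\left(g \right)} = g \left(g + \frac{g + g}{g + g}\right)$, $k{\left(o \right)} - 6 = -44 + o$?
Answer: $- \frac{654910}{357} \approx -1834.5$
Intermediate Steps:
$k{\left(o \right)} = -38 + o$ ($k{\left(o \right)} = 6 + \left(-44 + o\right) = -38 + o$)
$H{\left(g \right)} = g \left(1 + g\right)$ ($H{\left(g \right)} = g \left(g + \frac{2 g}{2 g}\right) = g \left(g + 2 g \frac{1}{2 g}\right) = g \left(g + 1\right) = g \left(1 + g\right)$)
$\frac{k{\left(-42 \right)}}{H{\left(84 \right)}} + \frac{31186}{-17 + 0 \cdot 111} = \frac{-38 - 42}{84 \left(1 + 84\right)} + \frac{31186}{-17 + 0 \cdot 111} = - \frac{80}{84 \cdot 85} + \frac{31186}{-17 + 0} = - \frac{80}{7140} + \frac{31186}{-17} = \left(-80\right) \frac{1}{7140} + 31186 \left(- \frac{1}{17}\right) = - \frac{4}{357} - \frac{31186}{17} = - \frac{654910}{357}$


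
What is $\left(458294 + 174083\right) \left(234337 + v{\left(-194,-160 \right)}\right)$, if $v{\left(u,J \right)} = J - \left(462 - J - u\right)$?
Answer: $147572129097$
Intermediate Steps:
$v{\left(u,J \right)} = -462 + u + 2 J$ ($v{\left(u,J \right)} = J - \left(462 - J - u\right) = J + \left(-462 + J + u\right) = -462 + u + 2 J$)
$\left(458294 + 174083\right) \left(234337 + v{\left(-194,-160 \right)}\right) = \left(458294 + 174083\right) \left(234337 - 976\right) = 632377 \left(234337 - 976\right) = 632377 \cdot 233361 = 147572129097$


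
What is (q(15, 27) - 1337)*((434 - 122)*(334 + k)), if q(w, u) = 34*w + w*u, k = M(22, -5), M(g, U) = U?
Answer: -43317456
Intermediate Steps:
k = -5
q(w, u) = 34*w + u*w
(q(15, 27) - 1337)*((434 - 122)*(334 + k)) = (15*(34 + 27) - 1337)*((434 - 122)*(334 - 5)) = (15*61 - 1337)*(312*329) = (915 - 1337)*102648 = -422*102648 = -43317456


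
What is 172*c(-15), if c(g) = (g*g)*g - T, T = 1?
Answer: -580672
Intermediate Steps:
c(g) = -1 + g³ (c(g) = (g*g)*g - 1*1 = g²*g - 1 = g³ - 1 = -1 + g³)
172*c(-15) = 172*(-1 + (-15)³) = 172*(-1 - 3375) = 172*(-3376) = -580672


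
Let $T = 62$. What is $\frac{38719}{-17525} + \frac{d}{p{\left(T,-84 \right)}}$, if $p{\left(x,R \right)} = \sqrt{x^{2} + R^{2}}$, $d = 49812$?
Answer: $- \frac{38719}{17525} + \frac{24906 \sqrt{109}}{545} \approx 474.9$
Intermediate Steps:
$p{\left(x,R \right)} = \sqrt{R^{2} + x^{2}}$
$\frac{38719}{-17525} + \frac{d}{p{\left(T,-84 \right)}} = \frac{38719}{-17525} + \frac{49812}{\sqrt{\left(-84\right)^{2} + 62^{2}}} = 38719 \left(- \frac{1}{17525}\right) + \frac{49812}{\sqrt{7056 + 3844}} = - \frac{38719}{17525} + \frac{49812}{\sqrt{10900}} = - \frac{38719}{17525} + \frac{49812}{10 \sqrt{109}} = - \frac{38719}{17525} + 49812 \frac{\sqrt{109}}{1090} = - \frac{38719}{17525} + \frac{24906 \sqrt{109}}{545}$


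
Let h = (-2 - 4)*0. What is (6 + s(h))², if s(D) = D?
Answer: 36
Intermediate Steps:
h = 0 (h = -6*0 = 0)
(6 + s(h))² = (6 + 0)² = 6² = 36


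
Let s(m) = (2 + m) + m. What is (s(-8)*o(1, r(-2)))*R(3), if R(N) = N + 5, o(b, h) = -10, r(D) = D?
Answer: 1120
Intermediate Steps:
R(N) = 5 + N
s(m) = 2 + 2*m
(s(-8)*o(1, r(-2)))*R(3) = ((2 + 2*(-8))*(-10))*(5 + 3) = ((2 - 16)*(-10))*8 = -14*(-10)*8 = 140*8 = 1120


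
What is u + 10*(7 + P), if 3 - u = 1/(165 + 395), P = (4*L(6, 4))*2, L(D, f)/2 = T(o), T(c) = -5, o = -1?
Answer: -407121/560 ≈ -727.00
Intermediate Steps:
L(D, f) = -10 (L(D, f) = 2*(-5) = -10)
P = -80 (P = (4*(-10))*2 = -40*2 = -80)
u = 1679/560 (u = 3 - 1/(165 + 395) = 3 - 1/560 = 1679/560 ≈ 2.9982)
u + 10*(7 + P) = 1679/560 + 10*(7 - 80) = 1679/560 + 10*(-73) = 1679/560 - 730 = -407121/560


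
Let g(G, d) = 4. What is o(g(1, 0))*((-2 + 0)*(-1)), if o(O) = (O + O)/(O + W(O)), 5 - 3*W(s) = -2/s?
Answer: 96/35 ≈ 2.7429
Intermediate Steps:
W(s) = 5/3 + 2/(3*s) (W(s) = 5/3 - (-2)/(3*s) = 5/3 + 2/(3*s))
o(O) = 2*O/(O + (2 + 5*O)/(3*O)) (o(O) = (O + O)/(O + (2 + 5*O)/(3*O)) = (2*O)/(O + (2 + 5*O)/(3*O)) = 2*O/(O + (2 + 5*O)/(3*O)))
o(g(1, 0))*((-2 + 0)*(-1)) = (6*4**2/(2 + 3*4**2 + 5*4))*((-2 + 0)*(-1)) = (6*16/(2 + 3*16 + 20))*(-2*(-1)) = (6*16/(2 + 48 + 20))*2 = (6*16/70)*2 = (6*16*(1/70))*2 = (48/35)*2 = 96/35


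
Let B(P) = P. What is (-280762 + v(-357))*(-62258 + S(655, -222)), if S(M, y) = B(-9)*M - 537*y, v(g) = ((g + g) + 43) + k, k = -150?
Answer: -14377909563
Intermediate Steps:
v(g) = -107 + 2*g (v(g) = ((g + g) + 43) - 150 = (2*g + 43) - 150 = (43 + 2*g) - 150 = -107 + 2*g)
S(M, y) = -537*y - 9*M (S(M, y) = -9*M - 537*y = -537*y - 9*M)
(-280762 + v(-357))*(-62258 + S(655, -222)) = (-280762 + (-107 + 2*(-357)))*(-62258 + (-537*(-222) - 9*655)) = (-280762 + (-107 - 714))*(-62258 + (119214 - 5895)) = (-280762 - 821)*(-62258 + 113319) = -281583*51061 = -14377909563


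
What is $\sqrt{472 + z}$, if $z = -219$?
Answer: $\sqrt{253} \approx 15.906$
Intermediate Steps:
$\sqrt{472 + z} = \sqrt{472 - 219} = \sqrt{253}$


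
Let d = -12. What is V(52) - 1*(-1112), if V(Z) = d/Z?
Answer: 14453/13 ≈ 1111.8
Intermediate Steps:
V(Z) = -12/Z
V(52) - 1*(-1112) = -12/52 - 1*(-1112) = -12*1/52 + 1112 = -3/13 + 1112 = 14453/13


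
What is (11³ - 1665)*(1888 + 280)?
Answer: -724112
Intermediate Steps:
(11³ - 1665)*(1888 + 280) = (1331 - 1665)*2168 = -334*2168 = -724112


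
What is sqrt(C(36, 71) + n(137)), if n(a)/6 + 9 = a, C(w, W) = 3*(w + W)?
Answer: 33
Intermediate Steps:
C(w, W) = 3*W + 3*w (C(w, W) = 3*(W + w) = 3*W + 3*w)
n(a) = -54 + 6*a
sqrt(C(36, 71) + n(137)) = sqrt((3*71 + 3*36) + (-54 + 6*137)) = sqrt((213 + 108) + (-54 + 822)) = sqrt(321 + 768) = sqrt(1089) = 33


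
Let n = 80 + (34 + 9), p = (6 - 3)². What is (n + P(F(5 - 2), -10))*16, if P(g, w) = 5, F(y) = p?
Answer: 2048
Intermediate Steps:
p = 9 (p = 3² = 9)
F(y) = 9
n = 123 (n = 80 + 43 = 123)
(n + P(F(5 - 2), -10))*16 = (123 + 5)*16 = 128*16 = 2048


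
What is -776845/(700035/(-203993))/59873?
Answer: 31694188417/8382639111 ≈ 3.7809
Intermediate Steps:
-776845/(700035/(-203993))/59873 = -776845/(700035*(-1/203993))*(1/59873) = -776845/(-700035/203993)*(1/59873) = -776845*(-203993/700035)*(1/59873) = (31694188417/140007)*(1/59873) = 31694188417/8382639111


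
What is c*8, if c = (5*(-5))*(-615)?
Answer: 123000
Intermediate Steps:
c = 15375 (c = -25*(-615) = 15375)
c*8 = 15375*8 = 123000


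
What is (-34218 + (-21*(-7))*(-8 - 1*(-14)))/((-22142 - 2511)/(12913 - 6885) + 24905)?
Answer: -66983136/50034229 ≈ -1.3387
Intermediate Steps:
(-34218 + (-21*(-7))*(-8 - 1*(-14)))/((-22142 - 2511)/(12913 - 6885) + 24905) = (-34218 + 147*(-8 + 14))/(-24653/6028 + 24905) = (-34218 + 147*6)/(-24653*1/6028 + 24905) = (-34218 + 882)/(-24653/6028 + 24905) = -33336/150102687/6028 = -33336*6028/150102687 = -66983136/50034229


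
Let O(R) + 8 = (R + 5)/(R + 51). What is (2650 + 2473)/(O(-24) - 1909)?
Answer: -138321/51778 ≈ -2.6714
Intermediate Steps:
O(R) = -8 + (5 + R)/(51 + R) (O(R) = -8 + (R + 5)/(R + 51) = -8 + (5 + R)/(51 + R))
(2650 + 2473)/(O(-24) - 1909) = (2650 + 2473)/((-403 - 7*(-24))/(51 - 24) - 1909) = 5123/((-403 + 168)/27 - 1909) = 5123/((1/27)*(-235) - 1909) = 5123/(-235/27 - 1909) = 5123/(-51778/27) = 5123*(-27/51778) = -138321/51778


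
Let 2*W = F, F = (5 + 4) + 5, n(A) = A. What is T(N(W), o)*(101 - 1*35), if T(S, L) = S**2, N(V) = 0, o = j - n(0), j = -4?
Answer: 0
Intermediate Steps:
F = 14 (F = 9 + 5 = 14)
o = -4 (o = -4 - 1*0 = -4 + 0 = -4)
W = 7 (W = (1/2)*14 = 7)
T(N(W), o)*(101 - 1*35) = 0**2*(101 - 1*35) = 0*(101 - 35) = 0*66 = 0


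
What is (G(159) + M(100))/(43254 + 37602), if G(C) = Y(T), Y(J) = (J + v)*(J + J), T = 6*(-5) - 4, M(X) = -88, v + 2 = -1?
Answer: 607/20214 ≈ 0.030029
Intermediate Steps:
v = -3 (v = -2 - 1 = -3)
T = -34 (T = -30 - 4 = -34)
Y(J) = 2*J*(-3 + J) (Y(J) = (J - 3)*(J + J) = (-3 + J)*(2*J) = 2*J*(-3 + J))
G(C) = 2516 (G(C) = 2*(-34)*(-3 - 34) = 2*(-34)*(-37) = 2516)
(G(159) + M(100))/(43254 + 37602) = (2516 - 88)/(43254 + 37602) = 2428/80856 = 2428*(1/80856) = 607/20214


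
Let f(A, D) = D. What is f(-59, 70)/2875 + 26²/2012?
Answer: 104217/289225 ≈ 0.36033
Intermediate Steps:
f(-59, 70)/2875 + 26²/2012 = 70/2875 + 26²/2012 = 70*(1/2875) + 676*(1/2012) = 14/575 + 169/503 = 104217/289225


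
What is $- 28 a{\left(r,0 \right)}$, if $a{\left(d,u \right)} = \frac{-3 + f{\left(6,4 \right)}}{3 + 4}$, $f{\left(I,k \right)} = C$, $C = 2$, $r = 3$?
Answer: $4$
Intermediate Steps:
$f{\left(I,k \right)} = 2$
$a{\left(d,u \right)} = - \frac{1}{7}$ ($a{\left(d,u \right)} = \frac{-3 + 2}{3 + 4} = - \frac{1}{7}$)
$- 28 a{\left(r,0 \right)} = \left(-28\right) \left(- \frac{1}{7}\right) = 4$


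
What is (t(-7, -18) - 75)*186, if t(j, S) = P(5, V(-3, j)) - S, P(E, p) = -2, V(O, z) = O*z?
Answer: -10974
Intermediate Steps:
t(j, S) = -2 - S
(t(-7, -18) - 75)*186 = ((-2 - 1*(-18)) - 75)*186 = ((-2 + 18) - 75)*186 = (16 - 75)*186 = -59*186 = -10974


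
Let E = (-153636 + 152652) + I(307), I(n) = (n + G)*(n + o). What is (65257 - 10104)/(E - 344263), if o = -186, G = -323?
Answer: -55153/347183 ≈ -0.15886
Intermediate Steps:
I(n) = (-323 + n)*(-186 + n) (I(n) = (n - 323)*(n - 186) = (-323 + n)*(-186 + n))
E = -2920 (E = (-153636 + 152652) + (60078 + 307² - 509*307) = -984 + (60078 + 94249 - 156263) = -984 - 1936 = -2920)
(65257 - 10104)/(E - 344263) = (65257 - 10104)/(-2920 - 344263) = 55153/(-347183) = 55153*(-1/347183) = -55153/347183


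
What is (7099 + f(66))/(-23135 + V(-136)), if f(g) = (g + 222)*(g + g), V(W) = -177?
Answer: -45115/23312 ≈ -1.9353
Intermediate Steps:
f(g) = 2*g*(222 + g) (f(g) = (222 + g)*(2*g) = 2*g*(222 + g))
(7099 + f(66))/(-23135 + V(-136)) = (7099 + 2*66*(222 + 66))/(-23135 - 177) = (7099 + 2*66*288)/(-23312) = (7099 + 38016)*(-1/23312) = 45115*(-1/23312) = -45115/23312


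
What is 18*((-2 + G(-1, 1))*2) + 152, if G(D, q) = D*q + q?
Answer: 80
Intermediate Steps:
G(D, q) = q + D*q
18*((-2 + G(-1, 1))*2) + 152 = 18*((-2 + 1*(1 - 1))*2) + 152 = 18*((-2 + 1*0)*2) + 152 = 18*((-2 + 0)*2) + 152 = 18*(-2*2) + 152 = 18*(-4) + 152 = -72 + 152 = 80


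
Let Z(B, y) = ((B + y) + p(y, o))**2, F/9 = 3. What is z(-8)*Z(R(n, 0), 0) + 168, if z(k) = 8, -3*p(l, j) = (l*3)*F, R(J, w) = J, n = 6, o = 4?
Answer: 456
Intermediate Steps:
F = 27 (F = 9*3 = 27)
p(l, j) = -27*l (p(l, j) = -l*3*27/3 = -3*l*27/3 = -27*l)
Z(B, y) = (B - 26*y)**2 (Z(B, y) = ((B + y) - 27*y)**2 = (B - 26*y)**2)
z(-8)*Z(R(n, 0), 0) + 168 = 8*(6 - 26*0)**2 + 168 = 8*(6 + 0)**2 + 168 = 8*6**2 + 168 = 8*36 + 168 = 288 + 168 = 456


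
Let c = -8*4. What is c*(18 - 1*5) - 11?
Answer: -427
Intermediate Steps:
c = -32
c*(18 - 1*5) - 11 = -32*(18 - 1*5) - 11 = -32*(18 - 5) - 11 = -32*13 - 11 = -416 - 11 = -427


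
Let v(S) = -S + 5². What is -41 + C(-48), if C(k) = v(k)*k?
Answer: -3545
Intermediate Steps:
v(S) = 25 - S (v(S) = -S + 25 = 25 - S)
C(k) = k*(25 - k) (C(k) = (25 - k)*k = k*(25 - k))
-41 + C(-48) = -41 - 48*(25 - 1*(-48)) = -41 - 48*(25 + 48) = -41 - 48*73 = -41 - 3504 = -3545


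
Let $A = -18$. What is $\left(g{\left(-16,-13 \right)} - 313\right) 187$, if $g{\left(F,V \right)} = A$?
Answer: $-61897$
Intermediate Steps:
$g{\left(F,V \right)} = -18$
$\left(g{\left(-16,-13 \right)} - 313\right) 187 = \left(-18 - 313\right) 187 = \left(-331\right) 187 = -61897$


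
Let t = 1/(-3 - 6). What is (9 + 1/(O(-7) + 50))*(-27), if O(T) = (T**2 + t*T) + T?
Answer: -203148/835 ≈ -243.29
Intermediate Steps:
t = -1/9 (t = 1/(-9) = -1/9 ≈ -0.11111)
O(T) = T**2 + 8*T/9 (O(T) = (T**2 - T/9) + T = T**2 + 8*T/9)
(9 + 1/(O(-7) + 50))*(-27) = (9 + 1/((1/9)*(-7)*(8 + 9*(-7)) + 50))*(-27) = (9 + 1/((1/9)*(-7)*(8 - 63) + 50))*(-27) = (9 + 1/((1/9)*(-7)*(-55) + 50))*(-27) = (9 + 1/(385/9 + 50))*(-27) = (9 + 1/(835/9))*(-27) = (9 + 9/835)*(-27) = (7524/835)*(-27) = -203148/835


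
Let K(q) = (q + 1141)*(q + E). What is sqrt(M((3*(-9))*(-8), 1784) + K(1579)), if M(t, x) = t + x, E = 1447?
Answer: 4*sqrt(514545) ≈ 2869.3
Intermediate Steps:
K(q) = (1141 + q)*(1447 + q) (K(q) = (q + 1141)*(q + 1447) = (1141 + q)*(1447 + q))
sqrt(M((3*(-9))*(-8), 1784) + K(1579)) = sqrt(((3*(-9))*(-8) + 1784) + (1651027 + 1579**2 + 2588*1579)) = sqrt((-27*(-8) + 1784) + (1651027 + 2493241 + 4086452)) = sqrt((216 + 1784) + 8230720) = sqrt(2000 + 8230720) = sqrt(8232720) = 4*sqrt(514545)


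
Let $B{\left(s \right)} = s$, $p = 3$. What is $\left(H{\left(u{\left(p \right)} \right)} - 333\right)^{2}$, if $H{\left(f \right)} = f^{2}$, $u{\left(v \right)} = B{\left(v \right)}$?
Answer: $104976$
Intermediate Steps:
$u{\left(v \right)} = v$
$\left(H{\left(u{\left(p \right)} \right)} - 333\right)^{2} = \left(3^{2} - 333\right)^{2} = \left(9 - 333\right)^{2} = \left(-324\right)^{2} = 104976$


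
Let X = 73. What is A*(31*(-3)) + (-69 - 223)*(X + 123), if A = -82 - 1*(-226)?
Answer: -70624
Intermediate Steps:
A = 144 (A = -82 + 226 = 144)
A*(31*(-3)) + (-69 - 223)*(X + 123) = 144*(31*(-3)) + (-69 - 223)*(73 + 123) = 144*(-93) - 292*196 = -13392 - 57232 = -70624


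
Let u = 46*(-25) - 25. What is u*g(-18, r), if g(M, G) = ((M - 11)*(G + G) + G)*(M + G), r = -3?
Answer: 4219425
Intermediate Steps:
u = -1175 (u = -1150 - 25 = -1175)
g(M, G) = (G + M)*(G + 2*G*(-11 + M)) (g(M, G) = ((-11 + M)*(2*G) + G)*(G + M) = (2*G*(-11 + M) + G)*(G + M) = (G + 2*G*(-11 + M))*(G + M) = (G + M)*(G + 2*G*(-11 + M)))
u*g(-18, r) = -(-3525)*(-21*(-3) - 21*(-18) + 2*(-18)² + 2*(-3)*(-18)) = -(-3525)*(63 + 378 + 2*324 + 108) = -(-3525)*(63 + 378 + 648 + 108) = -(-3525)*1197 = -1175*(-3591) = 4219425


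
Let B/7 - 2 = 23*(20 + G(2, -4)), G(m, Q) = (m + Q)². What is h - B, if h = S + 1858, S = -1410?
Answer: -3430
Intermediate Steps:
G(m, Q) = (Q + m)²
h = 448 (h = -1410 + 1858 = 448)
B = 3878 (B = 14 + 7*(23*(20 + (-4 + 2)²)) = 14 + 7*(23*(20 + (-2)²)) = 14 + 7*(23*(20 + 4)) = 14 + 7*(23*24) = 14 + 7*552 = 14 + 3864 = 3878)
h - B = 448 - 1*3878 = 448 - 3878 = -3430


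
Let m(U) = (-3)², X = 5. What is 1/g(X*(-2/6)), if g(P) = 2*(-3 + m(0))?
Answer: 1/12 ≈ 0.083333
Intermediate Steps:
m(U) = 9
g(P) = 12 (g(P) = 2*(-3 + 9) = 2*6 = 12)
1/g(X*(-2/6)) = 1/12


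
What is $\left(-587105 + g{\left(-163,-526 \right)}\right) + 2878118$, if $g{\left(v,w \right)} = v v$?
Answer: $2317582$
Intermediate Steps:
$g{\left(v,w \right)} = v^{2}$
$\left(-587105 + g{\left(-163,-526 \right)}\right) + 2878118 = \left(-587105 + \left(-163\right)^{2}\right) + 2878118 = \left(-587105 + 26569\right) + 2878118 = -560536 + 2878118 = 2317582$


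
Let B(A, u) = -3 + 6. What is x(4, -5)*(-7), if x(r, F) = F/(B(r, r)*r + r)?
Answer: 35/16 ≈ 2.1875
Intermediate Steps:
B(A, u) = 3
x(r, F) = F/(4*r) (x(r, F) = F/(3*r + r) = F/((4*r)) = F*(1/(4*r)) = F/(4*r))
x(4, -5)*(-7) = ((¼)*(-5)/4)*(-7) = ((¼)*(-5)*(¼))*(-7) = -5/16*(-7) = 35/16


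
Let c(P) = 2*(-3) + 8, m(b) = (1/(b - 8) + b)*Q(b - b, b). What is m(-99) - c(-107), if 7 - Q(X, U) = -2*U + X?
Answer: 2023240/107 ≈ 18909.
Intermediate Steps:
Q(X, U) = 7 - X + 2*U (Q(X, U) = 7 - (-2*U + X) = 7 - (X - 2*U) = 7 + (-X + 2*U) = 7 - X + 2*U)
m(b) = (7 + 2*b)*(b + 1/(-8 + b)) (m(b) = (1/(b - 8) + b)*(7 - (b - b) + 2*b) = (1/(-8 + b) + b)*(7 - 1*0 + 2*b) = (b + 1/(-8 + b))*(7 + 0 + 2*b) = (b + 1/(-8 + b))*(7 + 2*b) = (7 + 2*b)*(b + 1/(-8 + b)))
c(P) = 2 (c(P) = -6 + 8 = 2)
m(-99) - c(-107) = (7 + 2*(-99))*(1 + (-99)² - 8*(-99))/(-8 - 99) - 1*2 = (7 - 198)*(1 + 9801 + 792)/(-107) - 2 = -1/107*(-191)*10594 - 2 = 2023454/107 - 2 = 2023240/107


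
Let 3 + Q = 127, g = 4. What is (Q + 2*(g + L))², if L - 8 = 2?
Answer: 23104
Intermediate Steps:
Q = 124 (Q = -3 + 127 = 124)
L = 10 (L = 8 + 2 = 10)
(Q + 2*(g + L))² = (124 + 2*(4 + 10))² = (124 + 2*14)² = (124 + 28)² = 152² = 23104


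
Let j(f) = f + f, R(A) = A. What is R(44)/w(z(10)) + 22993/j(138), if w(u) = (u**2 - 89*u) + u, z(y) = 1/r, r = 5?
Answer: 9790327/121164 ≈ 80.802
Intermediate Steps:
z(y) = 1/5
j(f) = 2*f
w(u) = u**2 - 88*u
R(44)/w(z(10)) + 22993/j(138) = 44/(((-88 + 1/5)/5)) + 22993/((2*138)) = 44/(((1/5)*(-439/5))) + 22993/276 = 44/(-439/25) + 22993*(1/276) = 44*(-25/439) + 22993/276 = -1100/439 + 22993/276 = 9790327/121164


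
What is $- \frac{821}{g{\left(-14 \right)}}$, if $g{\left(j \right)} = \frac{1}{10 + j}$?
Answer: $3284$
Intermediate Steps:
$- \frac{821}{g{\left(-14 \right)}} = - \frac{821}{\frac{1}{10 - 14}} = - \frac{821}{\frac{1}{-4}} = - \frac{821}{- \frac{1}{4}} = \left(-821\right) \left(-4\right) = 3284$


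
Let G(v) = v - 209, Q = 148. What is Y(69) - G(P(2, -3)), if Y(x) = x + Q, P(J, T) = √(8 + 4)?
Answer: 426 - 2*√3 ≈ 422.54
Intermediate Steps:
P(J, T) = 2*√3 (P(J, T) = √12 = 2*√3)
G(v) = -209 + v
Y(x) = 148 + x (Y(x) = x + 148 = 148 + x)
Y(69) - G(P(2, -3)) = (148 + 69) - (-209 + 2*√3) = 217 + (209 - 2*√3) = 426 - 2*√3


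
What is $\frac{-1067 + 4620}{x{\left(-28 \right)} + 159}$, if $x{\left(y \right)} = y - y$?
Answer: $\frac{3553}{159} \approx 22.346$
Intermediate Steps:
$x{\left(y \right)} = 0$
$\frac{-1067 + 4620}{x{\left(-28 \right)} + 159} = \frac{-1067 + 4620}{0 + 159} = \frac{3553}{159}$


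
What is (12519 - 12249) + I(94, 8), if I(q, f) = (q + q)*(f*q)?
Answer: 141646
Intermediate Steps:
I(q, f) = 2*f*q² (I(q, f) = (2*q)*(f*q) = 2*f*q²)
(12519 - 12249) + I(94, 8) = (12519 - 12249) + 2*8*94² = 270 + 2*8*8836 = 270 + 141376 = 141646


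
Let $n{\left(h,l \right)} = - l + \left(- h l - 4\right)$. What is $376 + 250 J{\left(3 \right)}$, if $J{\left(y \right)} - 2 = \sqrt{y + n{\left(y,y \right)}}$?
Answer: $876 + 250 i \sqrt{13} \approx 876.0 + 901.39 i$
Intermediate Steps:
$n{\left(h,l \right)} = -4 - l - h l$ ($n{\left(h,l \right)} = - l - \left(4 + h l\right) = -4 - l - h l$)
$J{\left(y \right)} = 2 + \sqrt{-4 - y^{2}}$ ($J{\left(y \right)} = 2 + \sqrt{y - \left(4 + y + y y\right)} = 2 + \sqrt{y - \left(4 + y + y^{2}\right)} = 2 + \sqrt{-4 - y^{2}}$)
$376 + 250 J{\left(3 \right)} = 376 + 250 \left(2 + \sqrt{-4 - 3^{2}}\right) = 376 + 250 \left(2 + \sqrt{-4 - 9}\right) = 376 + 250 \left(2 + \sqrt{-13}\right) = 376 + 250 \left(2 + i \sqrt{13}\right) = 376 + \left(500 + 250 i \sqrt{13}\right) = 876 + 250 i \sqrt{13}$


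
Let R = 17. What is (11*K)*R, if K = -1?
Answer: -187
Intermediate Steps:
(11*K)*R = (11*(-1))*17 = -11*17 = -187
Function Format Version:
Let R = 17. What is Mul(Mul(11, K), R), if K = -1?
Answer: -187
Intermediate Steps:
Mul(Mul(11, K), R) = Mul(Mul(11, -1), 17) = Mul(-11, 17) = -187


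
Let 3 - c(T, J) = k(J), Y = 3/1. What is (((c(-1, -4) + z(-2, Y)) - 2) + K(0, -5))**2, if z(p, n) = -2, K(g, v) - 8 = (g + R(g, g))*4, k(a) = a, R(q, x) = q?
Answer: 121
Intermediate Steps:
Y = 3 (Y = 3*1 = 3)
K(g, v) = 8 + 8*g (K(g, v) = 8 + (g + g)*4 = 8 + (2*g)*4 = 8 + 8*g)
c(T, J) = 3 - J
(((c(-1, -4) + z(-2, Y)) - 2) + K(0, -5))**2 = ((((3 - 1*(-4)) - 2) - 2) + (8 + 8*0))**2 = ((((3 + 4) - 2) - 2) + (8 + 0))**2 = (((7 - 2) - 2) + 8)**2 = ((5 - 2) + 8)**2 = (3 + 8)**2 = 11**2 = 121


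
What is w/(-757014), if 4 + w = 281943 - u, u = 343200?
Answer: 61261/757014 ≈ 0.080925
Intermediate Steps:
w = -61261 (w = -4 + (281943 - 1*343200) = -4 + (281943 - 343200) = -4 - 61257 = -61261)
w/(-757014) = -61261/(-757014) = -61261*(-1/757014) = 61261/757014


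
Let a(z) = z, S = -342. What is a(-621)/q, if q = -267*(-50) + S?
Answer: -207/4336 ≈ -0.047740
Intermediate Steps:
q = 13008 (q = -267*(-50) - 342 = 13350 - 342 = 13008)
a(-621)/q = -621/13008 = -621*1/13008 = -207/4336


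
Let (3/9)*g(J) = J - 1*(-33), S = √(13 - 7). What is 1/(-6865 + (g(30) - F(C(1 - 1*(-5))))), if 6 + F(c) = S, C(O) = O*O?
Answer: -3335/22244447 + √6/44488894 ≈ -0.00014987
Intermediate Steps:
S = √6 ≈ 2.4495
C(O) = O²
g(J) = 99 + 3*J (g(J) = 3*(J - 1*(-33)) = 3*(J + 33) = 3*(33 + J) = 99 + 3*J)
F(c) = -6 + √6
1/(-6865 + (g(30) - F(C(1 - 1*(-5))))) = 1/(-6865 + ((99 + 3*30) - (-6 + √6))) = 1/(-6865 + ((99 + 90) + (6 - √6))) = 1/(-6865 + (189 + (6 - √6))) = 1/(-6865 + (195 - √6)) = 1/(-6670 - √6)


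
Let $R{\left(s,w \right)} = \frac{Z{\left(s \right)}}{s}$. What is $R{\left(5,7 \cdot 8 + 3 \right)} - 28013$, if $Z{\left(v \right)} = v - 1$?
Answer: $- \frac{140061}{5} \approx -28012.0$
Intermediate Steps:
$Z{\left(v \right)} = -1 + v$
$R{\left(s,w \right)} = \frac{-1 + s}{s}$
$R{\left(5,7 \cdot 8 + 3 \right)} - 28013 = \frac{-1 + 5}{5} - 28013 = \frac{1}{5} \cdot 4 - 28013 = \frac{4}{5} - 28013 = - \frac{140061}{5}$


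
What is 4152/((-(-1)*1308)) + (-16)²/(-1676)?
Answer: 137998/45671 ≈ 3.0216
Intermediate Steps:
4152/((-(-1)*1308)) + (-16)²/(-1676) = 4152/((-1*(-1308))) + 256*(-1/1676) = 4152/1308 - 64/419 = 4152*(1/1308) - 64/419 = 346/109 - 64/419 = 137998/45671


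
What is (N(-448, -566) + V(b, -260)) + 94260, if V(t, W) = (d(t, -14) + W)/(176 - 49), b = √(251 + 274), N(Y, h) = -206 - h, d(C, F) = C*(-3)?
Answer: 12016480/127 - 15*√21/127 ≈ 94617.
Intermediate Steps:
d(C, F) = -3*C
b = 5*√21 (b = √525 = 5*√21 ≈ 22.913)
V(t, W) = -3*t/127 + W/127 (V(t, W) = (-3*t + W)/(176 - 49) = (W - 3*t)/127 = (W - 3*t)*(1/127) = -3*t/127 + W/127)
(N(-448, -566) + V(b, -260)) + 94260 = ((-206 - 1*(-566)) + (-15*√21/127 + (1/127)*(-260))) + 94260 = ((-206 + 566) + (-15*√21/127 - 260/127)) + 94260 = (360 + (-260/127 - 15*√21/127)) + 94260 = (45460/127 - 15*√21/127) + 94260 = 12016480/127 - 15*√21/127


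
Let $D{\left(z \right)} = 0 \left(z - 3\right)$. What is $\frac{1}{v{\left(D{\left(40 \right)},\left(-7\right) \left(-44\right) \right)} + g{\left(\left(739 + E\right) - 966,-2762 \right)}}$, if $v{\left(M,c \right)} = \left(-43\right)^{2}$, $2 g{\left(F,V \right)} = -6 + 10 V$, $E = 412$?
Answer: $- \frac{1}{11964} \approx -8.3584 \cdot 10^{-5}$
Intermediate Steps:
$g{\left(F,V \right)} = -3 + 5 V$ ($g{\left(F,V \right)} = \frac{-6 + 10 V}{2} = -3 + 5 V$)
$D{\left(z \right)} = 0$ ($D{\left(z \right)} = 0 \left(-3 + z\right) = 0$)
$v{\left(M,c \right)} = 1849$
$\frac{1}{v{\left(D{\left(40 \right)},\left(-7\right) \left(-44\right) \right)} + g{\left(\left(739 + E\right) - 966,-2762 \right)}} = \frac{1}{1849 + \left(-3 + 5 \left(-2762\right)\right)} = \frac{1}{1849 - 13813} = \frac{1}{-11964} = - \frac{1}{11964}$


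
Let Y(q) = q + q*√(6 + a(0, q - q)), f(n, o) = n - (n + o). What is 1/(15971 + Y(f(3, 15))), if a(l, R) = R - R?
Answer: 7978/127296293 + 15*√6/254592586 ≈ 6.2817e-5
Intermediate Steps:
a(l, R) = 0
f(n, o) = -o (f(n, o) = n + (-n - o) = -o)
Y(q) = q + q*√6 (Y(q) = q + q*√(6 + 0) = q + q*√6)
1/(15971 + Y(f(3, 15))) = 1/(15971 + (-1*15)*(1 + √6)) = 1/(15971 - 15*(1 + √6)) = 1/(15971 + (-15 - 15*√6)) = 1/(15956 - 15*√6)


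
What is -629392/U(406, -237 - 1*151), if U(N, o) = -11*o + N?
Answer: -314696/2337 ≈ -134.66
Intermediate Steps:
U(N, o) = N - 11*o
-629392/U(406, -237 - 1*151) = -629392/(406 - 11*(-237 - 1*151)) = -629392/(406 - 11*(-237 - 151)) = -629392/(406 - 11*(-388)) = -629392/(406 + 4268) = -629392/4674 = -629392*1/4674 = -314696/2337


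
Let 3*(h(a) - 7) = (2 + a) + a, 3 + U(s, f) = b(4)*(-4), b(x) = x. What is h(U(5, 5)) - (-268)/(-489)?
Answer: -2713/489 ≈ -5.5481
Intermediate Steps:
U(s, f) = -19 (U(s, f) = -3 + 4*(-4) = -3 - 16 = -19)
h(a) = 23/3 + 2*a/3 (h(a) = 7 + ((2 + a) + a)/3 = 7 + (2 + 2*a)/3 = 7 + (⅔ + 2*a/3) = 23/3 + 2*a/3)
h(U(5, 5)) - (-268)/(-489) = (23/3 + (⅔)*(-19)) - (-268)/(-489) = (23/3 - 38/3) - (-268)*(-1)/489 = -5 - 1*268/489 = -5 - 268/489 = -2713/489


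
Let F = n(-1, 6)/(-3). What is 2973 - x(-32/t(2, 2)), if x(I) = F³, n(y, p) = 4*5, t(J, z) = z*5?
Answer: 88271/27 ≈ 3269.3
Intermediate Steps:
t(J, z) = 5*z
n(y, p) = 20
F = -20/3 (F = 20/(-3) = 20*(-⅓) = -20/3 ≈ -6.6667)
x(I) = -8000/27 (x(I) = (-20/3)³ = -8000/27)
2973 - x(-32/t(2, 2)) = 2973 - 1*(-8000/27) = 2973 + 8000/27 = 88271/27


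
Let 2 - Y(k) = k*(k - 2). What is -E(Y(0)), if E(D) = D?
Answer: -2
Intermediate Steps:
Y(k) = 2 - k*(-2 + k) (Y(k) = 2 - k*(k - 2) = 2 - k*(-2 + k))
-E(Y(0)) = -(2 - 1*0² + 2*0) = -(2 - 1*0 + 0) = -(2 + 0 + 0) = -1*2 = -2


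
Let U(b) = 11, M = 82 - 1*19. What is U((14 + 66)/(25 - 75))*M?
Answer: 693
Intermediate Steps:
M = 63 (M = 82 - 19 = 63)
U((14 + 66)/(25 - 75))*M = 11*63 = 693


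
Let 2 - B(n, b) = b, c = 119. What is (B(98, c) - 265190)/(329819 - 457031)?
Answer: 265307/127212 ≈ 2.0855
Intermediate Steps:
B(n, b) = 2 - b
(B(98, c) - 265190)/(329819 - 457031) = ((2 - 1*119) - 265190)/(329819 - 457031) = ((2 - 119) - 265190)/(-127212) = (-117 - 265190)*(-1/127212) = -265307*(-1/127212) = 265307/127212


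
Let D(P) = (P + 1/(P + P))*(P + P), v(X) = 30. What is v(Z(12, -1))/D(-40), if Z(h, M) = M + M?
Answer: 10/1067 ≈ 0.0093721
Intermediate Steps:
Z(h, M) = 2*M
D(P) = 2*P*(P + 1/(2*P)) (D(P) = (P + 1/(2*P))*(2*P) = 2*P*(P + 1/(2*P)))
v(Z(12, -1))/D(-40) = 30/(1 + 2*(-40)**2) = 30/(1 + 2*1600) = 30/(1 + 3200) = 30/3201 = 30*(1/3201) = 10/1067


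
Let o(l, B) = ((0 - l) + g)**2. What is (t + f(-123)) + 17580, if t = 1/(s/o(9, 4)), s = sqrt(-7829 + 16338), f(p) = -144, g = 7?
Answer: 17436 + 4*sqrt(8509)/8509 ≈ 17436.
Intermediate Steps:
o(l, B) = (7 - l)**2 (o(l, B) = ((0 - l) + 7)**2 = (-l + 7)**2 = (7 - l)**2)
s = sqrt(8509) ≈ 92.244
t = 4*sqrt(8509)/8509 (t = 1/(sqrt(8509)/((-7 + 9)**2)) = 1/(sqrt(8509)/(2**2)) = 1/(sqrt(8509)/4) = 4*sqrt(8509)/8509 ≈ 0.043363)
(t + f(-123)) + 17580 = (4*sqrt(8509)/8509 - 144) + 17580 = (-144 + 4*sqrt(8509)/8509) + 17580 = 17436 + 4*sqrt(8509)/8509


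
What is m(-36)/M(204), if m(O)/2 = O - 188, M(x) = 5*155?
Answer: -448/775 ≈ -0.57806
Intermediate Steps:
M(x) = 775
m(O) = -376 + 2*O (m(O) = 2*(O - 188) = 2*(-188 + O) = -376 + 2*O)
m(-36)/M(204) = (-376 + 2*(-36))/775 = (-376 - 72)*(1/775) = -448*1/775 = -448/775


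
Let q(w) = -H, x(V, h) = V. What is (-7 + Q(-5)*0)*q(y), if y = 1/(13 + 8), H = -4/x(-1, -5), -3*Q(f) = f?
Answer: 28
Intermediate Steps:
Q(f) = -f/3
H = 4 (H = -4/(-1) = -4*(-1) = 4)
y = 1/21 ≈ 0.047619
q(w) = -4 (q(w) = -1*4 = -4)
(-7 + Q(-5)*0)*q(y) = (-7 - ⅓*(-5)*0)*(-4) = (-7 + (5/3)*0)*(-4) = (-7 + 0)*(-4) = -7*(-4) = 28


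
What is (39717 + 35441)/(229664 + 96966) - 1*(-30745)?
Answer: 5021157254/163315 ≈ 30745.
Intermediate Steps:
(39717 + 35441)/(229664 + 96966) - 1*(-30745) = 75158/326630 + 30745 = 75158*(1/326630) + 30745 = 37579/163315 + 30745 = 5021157254/163315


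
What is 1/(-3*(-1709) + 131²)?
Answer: 1/22288 ≈ 4.4867e-5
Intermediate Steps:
1/(-3*(-1709) + 131²) = 1/(5127 + 17161) = 1/22288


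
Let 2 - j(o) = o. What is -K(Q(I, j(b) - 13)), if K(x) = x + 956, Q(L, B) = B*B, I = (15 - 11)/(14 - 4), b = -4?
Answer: -1005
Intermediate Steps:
j(o) = 2 - o
I = ⅖ (I = 4/10 = 4*(⅒) = ⅖ ≈ 0.40000)
Q(L, B) = B²
K(x) = 956 + x
-K(Q(I, j(b) - 13)) = -(956 + ((2 - 1*(-4)) - 13)²) = -(956 + ((2 + 4) - 13)²) = -(956 + (6 - 13)²) = -(956 + (-7)²) = -(956 + 49) = -1*1005 = -1005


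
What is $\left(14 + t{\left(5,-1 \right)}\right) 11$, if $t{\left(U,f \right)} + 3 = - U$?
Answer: $66$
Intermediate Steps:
$t{\left(U,f \right)} = -3 - U$
$\left(14 + t{\left(5,-1 \right)}\right) 11 = \left(14 - 8\right) 11 = 6 \cdot 11 = 66$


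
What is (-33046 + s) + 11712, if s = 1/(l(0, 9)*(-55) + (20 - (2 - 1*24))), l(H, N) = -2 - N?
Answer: -13803097/647 ≈ -21334.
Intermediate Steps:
s = 1/647 (s = 1/((-2 - 1*9)*(-55) + (20 - (2 - 1*24))) = 1/((-2 - 9)*(-55) + (20 - (2 - 24))) = 1/(-11*(-55) + (20 - 1*(-22))) = 1/(605 + (20 + 22)) = 1/(605 + 42) = 1/647 ≈ 0.0015456)
(-33046 + s) + 11712 = (-33046 + 1/647) + 11712 = -21380761/647 + 11712 = -13803097/647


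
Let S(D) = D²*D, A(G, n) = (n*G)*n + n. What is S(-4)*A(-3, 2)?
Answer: 640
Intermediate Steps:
A(G, n) = n + G*n² (A(G, n) = (G*n)*n + n = G*n² + n = n + G*n²)
S(D) = D³
S(-4)*A(-3, 2) = (-4)³*(2*(1 - 3*2)) = -128*(1 - 6) = -128*(-5) = -64*(-10) = 640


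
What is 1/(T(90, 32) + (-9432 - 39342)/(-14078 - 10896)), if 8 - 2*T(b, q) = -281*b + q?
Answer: 12487/157772658 ≈ 7.9146e-5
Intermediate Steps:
T(b, q) = 4 - q/2 + 281*b/2 (T(b, q) = 4 - (-281*b + q)/2 = 4 - (q - 281*b)/2 = 4 + (-q/2 + 281*b/2) = 4 - q/2 + 281*b/2)
1/(T(90, 32) + (-9432 - 39342)/(-14078 - 10896)) = 1/((4 - ½*32 + (281/2)*90) + (-9432 - 39342)/(-14078 - 10896)) = 1/((4 - 16 + 12645) - 48774/(-24974)) = 1/(12633 - 48774*(-1/24974)) = 1/(12633 + 24387/12487) = 1/(157772658/12487) = 12487/157772658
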